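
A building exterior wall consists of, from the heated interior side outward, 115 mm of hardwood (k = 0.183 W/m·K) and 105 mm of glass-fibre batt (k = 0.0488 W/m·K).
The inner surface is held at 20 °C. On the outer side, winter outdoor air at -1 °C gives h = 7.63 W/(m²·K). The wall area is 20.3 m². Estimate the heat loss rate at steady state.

Treating each layer as a thermal resistance in series:
R_hardwood = L/(kA) = 0.115/(0.183×20.3) = 0.03096 K/W
R_glass-fibre batt = L/(kA) = 0.105/(0.0488×20.3) = 0.106 K/W
R_outer film = 1/(h_o·A) = 1/(7.63×20.3) = 0.006456 K/W
R_total = 0.1434 K/W
Q = ΔT / R_total = 21 / 0.1434

Q ≈ 146 W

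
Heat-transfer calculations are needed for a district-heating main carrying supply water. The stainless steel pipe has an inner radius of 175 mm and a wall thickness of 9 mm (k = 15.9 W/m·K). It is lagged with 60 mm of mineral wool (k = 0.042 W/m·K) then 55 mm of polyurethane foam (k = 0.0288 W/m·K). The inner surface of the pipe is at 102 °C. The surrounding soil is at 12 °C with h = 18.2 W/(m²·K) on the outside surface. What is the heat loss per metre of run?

Per-layer cylindrical resistances, series-summed:
R_stainless steel pipe wall = ln(184/175)/(2π×15.9×1) = 5.02×10^-4 K/W
R_mineral wool = ln(244/184)/(2π×0.042×1) = 1.069 K/W
R_polyurethane foam = ln(299/244)/(2π×0.0288×1) = 1.123 K/W
R_outer film = 1/(h_o·2πr_oL) = 1/(18.2×2π×0.299×1) = 0.02925 K/W
R_total = 2.223 K/W
Q = ΔT/R_total = 90/2.223

q′ ≈ 40.5 W/m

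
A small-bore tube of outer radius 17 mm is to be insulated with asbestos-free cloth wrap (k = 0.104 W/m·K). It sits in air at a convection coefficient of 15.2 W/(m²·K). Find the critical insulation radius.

For a cylinder r_cr = k/h = 0.104/15.2
r_cr = 6.84 mm; since the bare radius (17 mm) is above r_cr, any added insulation will reduce heat loss.

r_cr ≈ 6.84 mm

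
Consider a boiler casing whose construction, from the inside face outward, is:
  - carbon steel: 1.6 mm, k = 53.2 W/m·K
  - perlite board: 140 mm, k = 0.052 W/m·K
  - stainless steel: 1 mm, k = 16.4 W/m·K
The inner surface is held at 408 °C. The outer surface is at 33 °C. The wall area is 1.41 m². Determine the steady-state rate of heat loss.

Q ≈ 196 W

Thermal resistances in series:
R_carbon steel = L/(kA) = 0.0016/(53.2×1.41) = 2.133×10^-5 K/W
R_perlite board = L/(kA) = 0.14/(0.052×1.41) = 1.909 K/W
R_stainless steel = L/(kA) = 0.001/(16.4×1.41) = 4.325×10^-5 K/W
R_total = 1.91 K/W
Q = ΔT / R_total = 375 / 1.91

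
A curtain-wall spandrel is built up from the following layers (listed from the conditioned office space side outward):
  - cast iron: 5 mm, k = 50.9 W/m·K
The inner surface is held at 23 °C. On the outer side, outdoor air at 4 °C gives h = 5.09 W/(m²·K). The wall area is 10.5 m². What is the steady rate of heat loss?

Thermal resistances in series:
R_cast iron = L/(kA) = 0.005/(50.9×10.5) = 9.355×10^-6 K/W
R_outer film = 1/(h_o·A) = 1/(5.09×10.5) = 0.01871 K/W
R_total = 0.01872 K/W
Q = ΔT / R_total = 19 / 0.01872

Q ≈ 1010 W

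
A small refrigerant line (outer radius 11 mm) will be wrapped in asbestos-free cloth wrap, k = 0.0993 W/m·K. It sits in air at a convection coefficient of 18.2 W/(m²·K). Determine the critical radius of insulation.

r_cr ≈ 5.46 mm

For a cylinder r_cr = k/h = 0.0993/18.2
r_cr = 5.46 mm; since the bare radius (11 mm) is above r_cr, any added insulation will reduce heat loss.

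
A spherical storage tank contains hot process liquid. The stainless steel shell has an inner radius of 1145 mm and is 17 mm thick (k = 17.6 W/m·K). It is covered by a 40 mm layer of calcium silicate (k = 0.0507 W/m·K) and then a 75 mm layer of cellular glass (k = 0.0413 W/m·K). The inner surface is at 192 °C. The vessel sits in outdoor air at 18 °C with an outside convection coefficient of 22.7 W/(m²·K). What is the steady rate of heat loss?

Each spherical layer contributes R = (1/r_i − 1/r_o)/(4πk):
R_stainless steel shell = (1/1.145 − 1/1.162)/(4π×17.6) = 5.777×10^-5 K/W
R_calcium silicate = (1/1.162 − 1/1.202)/(4π×0.0507) = 0.04495 K/W
R_cellular glass = (1/1.202 − 1/1.277)/(4π×0.0413) = 0.09415 K/W
R_outer film = 1/(h·4πr_o²) = 1/(22.7×4π×1.277²) = 0.00215 K/W
R_total = 0.1413 K/W
Q = ΔT/R_total = 174/0.1413

Q ≈ 1230 W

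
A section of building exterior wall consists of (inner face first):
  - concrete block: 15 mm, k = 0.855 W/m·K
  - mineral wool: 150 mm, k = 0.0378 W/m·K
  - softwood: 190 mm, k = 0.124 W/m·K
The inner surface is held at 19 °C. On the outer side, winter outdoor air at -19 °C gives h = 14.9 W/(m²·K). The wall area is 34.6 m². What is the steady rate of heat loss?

Q ≈ 235 W

Series thermal resistances:
R_concrete block = L/(kA) = 0.015/(0.855×34.6) = 5.07×10^-4 K/W
R_mineral wool = L/(kA) = 0.15/(0.0378×34.6) = 0.1147 K/W
R_softwood = L/(kA) = 0.19/(0.124×34.6) = 0.04428 K/W
R_outer film = 1/(h_o·A) = 1/(14.9×34.6) = 0.00194 K/W
R_total = 0.1614 K/W
Q = ΔT / R_total = 38 / 0.1614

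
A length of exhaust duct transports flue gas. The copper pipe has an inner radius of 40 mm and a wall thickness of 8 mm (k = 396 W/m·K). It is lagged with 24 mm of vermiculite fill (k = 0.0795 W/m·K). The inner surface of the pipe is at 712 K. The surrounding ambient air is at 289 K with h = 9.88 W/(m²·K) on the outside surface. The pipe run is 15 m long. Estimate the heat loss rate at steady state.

Radial resistances (cylindrical: R_cond = ln(r_o/r_i)/(2πkL), R_conv = 1/(h·2πrL)):
R_copper pipe wall = ln(48/40)/(2π×396×15) = 4.885×10^-6 K/W
R_vermiculite fill = ln(72/48)/(2π×0.0795×15) = 0.05411 K/W
R_outer film = 1/(h_o·2πr_oL) = 1/(9.88×2π×0.072×15) = 0.01492 K/W
R_total = 0.06904 K/W
Q = ΔT/R_total = 423/0.06904

Q ≈ 6130 W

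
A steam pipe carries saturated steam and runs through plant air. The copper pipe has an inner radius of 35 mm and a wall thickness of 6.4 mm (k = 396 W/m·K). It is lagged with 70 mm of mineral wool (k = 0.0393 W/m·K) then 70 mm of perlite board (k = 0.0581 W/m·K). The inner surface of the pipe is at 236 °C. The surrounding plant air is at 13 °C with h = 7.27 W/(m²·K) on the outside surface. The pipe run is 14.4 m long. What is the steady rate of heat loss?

Q ≈ 588 W

Treating each annulus and film as a series resistance:
R_copper pipe wall = ln(41.4/35)/(2π×396×14.4) = 4.687×10^-6 K/W
R_mineral wool = ln(111.4/41.4)/(2π×0.0393×14.4) = 0.2784 K/W
R_perlite board = ln(181.4/111.4)/(2π×0.0581×14.4) = 0.09275 K/W
R_outer film = 1/(h_o·2πr_oL) = 1/(7.27×2π×0.1814×14.4) = 0.008381 K/W
R_total = 0.3795 K/W
Q = ΔT/R_total = 223/0.3795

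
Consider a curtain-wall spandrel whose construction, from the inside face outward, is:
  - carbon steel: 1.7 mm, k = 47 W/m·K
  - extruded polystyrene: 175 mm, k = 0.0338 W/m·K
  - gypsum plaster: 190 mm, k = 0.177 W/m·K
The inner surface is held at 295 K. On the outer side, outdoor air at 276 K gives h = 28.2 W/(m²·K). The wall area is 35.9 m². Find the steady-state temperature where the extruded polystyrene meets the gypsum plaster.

T ≈ 279 K

Using the resistance-network approach (series):
R_carbon steel = L/(kA) = 0.0017/(47×35.9) = 1.008×10^-6 K/W
R_extruded polystyrene = L/(kA) = 0.175/(0.0338×35.9) = 0.1442 K/W
R_gypsum plaster = L/(kA) = 0.19/(0.177×35.9) = 0.0299 K/W
R_outer film = 1/(h_o·A) = 1/(28.2×35.9) = 9.878×10^-4 K/W
R_total = 0.1751 K/W;  Q = ΔT/R_total = 19/0.1751 = 108.5 W
T_interface = T_inner − Q·ΣR(inner→interface) = 295 − 109×0.1442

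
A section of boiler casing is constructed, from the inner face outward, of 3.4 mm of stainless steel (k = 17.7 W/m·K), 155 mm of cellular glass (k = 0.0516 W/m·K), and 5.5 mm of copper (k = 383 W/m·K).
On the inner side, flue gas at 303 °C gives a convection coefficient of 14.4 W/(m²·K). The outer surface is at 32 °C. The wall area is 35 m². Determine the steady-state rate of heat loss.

Thermal resistances in series:
R_inner film = 1/(h_i·A) = 1/(14.4×35) = 0.001984 K/W
R_stainless steel = L/(kA) = 0.0034/(17.7×35) = 5.488×10^-6 K/W
R_cellular glass = L/(kA) = 0.155/(0.0516×35) = 0.08583 K/W
R_copper = L/(kA) = 0.0055/(383×35) = 4.103×10^-7 K/W
R_total = 0.08782 K/W
Q = ΔT / R_total = 271 / 0.08782

Q ≈ 3090 W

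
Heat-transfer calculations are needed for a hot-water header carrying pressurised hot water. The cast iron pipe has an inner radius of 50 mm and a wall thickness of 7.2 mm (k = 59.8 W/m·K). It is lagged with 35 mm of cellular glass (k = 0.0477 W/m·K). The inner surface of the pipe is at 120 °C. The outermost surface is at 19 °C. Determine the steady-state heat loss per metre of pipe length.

Cylindrical conduction, so R = ln(r₂/r₁)/(2πkL) per layer, in series:
R_cast iron pipe wall = ln(57.2/50)/(2π×59.8×1) = 3.58×10^-4 K/W
R_cellular glass = ln(92.2/57.2)/(2π×0.0477×1) = 1.593 K/W
R_total = 1.593 K/W
Q = ΔT/R_total = 101/1.593

q′ ≈ 63.4 W/m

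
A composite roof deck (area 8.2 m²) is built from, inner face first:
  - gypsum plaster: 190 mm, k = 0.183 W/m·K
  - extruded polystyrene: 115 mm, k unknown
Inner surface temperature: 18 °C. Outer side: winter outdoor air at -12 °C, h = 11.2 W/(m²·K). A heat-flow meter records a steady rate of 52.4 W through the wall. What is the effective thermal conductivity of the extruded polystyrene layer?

Using the resistance-network approach (series):
R_gypsum plaster = L/(kA) = 0.19/(0.183×8.2) = 0.1266 K/W
R_outer film = 1/(h_o·A) = 1/(11.2×8.2) = 0.01089 K/W
Sum of known resistances R_other = 0.1375 K/W
Total R = ΔT/Q = 30/52.4 = 0.5725 K/W
R_extruded polystyrene = R_total − R_other = 0.435 K/W
k = L/(R·A) = 0.115/(0.435×8.2)

k ≈ 0.0322 W/(m·K)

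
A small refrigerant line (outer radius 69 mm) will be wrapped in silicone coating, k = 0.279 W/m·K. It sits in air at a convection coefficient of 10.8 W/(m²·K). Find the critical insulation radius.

r_cr ≈ 25.8 mm

For a cylinder r_cr = k/h = 0.279/10.8
r_cr = 25.8 mm; since the bare radius (69 mm) is above r_cr, any added insulation will reduce heat loss.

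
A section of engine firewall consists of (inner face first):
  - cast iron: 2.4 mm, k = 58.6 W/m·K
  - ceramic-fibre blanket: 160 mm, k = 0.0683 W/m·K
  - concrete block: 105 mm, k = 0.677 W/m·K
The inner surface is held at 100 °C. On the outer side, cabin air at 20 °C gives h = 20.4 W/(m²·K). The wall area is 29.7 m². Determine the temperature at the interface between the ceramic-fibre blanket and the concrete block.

Series thermal resistances:
R_cast iron = L/(kA) = 0.0024/(58.6×29.7) = 1.379×10^-6 K/W
R_ceramic-fibre blanket = L/(kA) = 0.16/(0.0683×29.7) = 0.07888 K/W
R_concrete block = L/(kA) = 0.105/(0.677×29.7) = 0.005222 K/W
R_outer film = 1/(h_o·A) = 1/(20.4×29.7) = 0.00165 K/W
R_total = 0.08575 K/W;  Q = ΔT/R_total = 80/0.08575 = 932.9 W
T_interface = T_inner − Q·ΣR(inner→interface) = 100 − 933×0.07888

T ≈ 26.4 °C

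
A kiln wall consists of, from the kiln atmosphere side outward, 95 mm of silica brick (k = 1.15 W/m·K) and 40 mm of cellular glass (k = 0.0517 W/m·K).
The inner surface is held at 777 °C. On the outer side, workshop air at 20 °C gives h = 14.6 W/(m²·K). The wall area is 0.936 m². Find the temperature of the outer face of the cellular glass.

Using the resistance-network approach (series):
R_silica brick = L/(kA) = 0.095/(1.15×0.936) = 0.08826 K/W
R_cellular glass = L/(kA) = 0.04/(0.0517×0.936) = 0.8266 K/W
R_outer film = 1/(h_o·A) = 1/(14.6×0.936) = 0.07318 K/W
R_total = 0.988 K/W;  Q = ΔT/R_total = 757/0.988 = 766.2 W
T_interface = T_inner − Q·ΣR(inner→interface) = 777 − 766×0.9149

T ≈ 76.1 °C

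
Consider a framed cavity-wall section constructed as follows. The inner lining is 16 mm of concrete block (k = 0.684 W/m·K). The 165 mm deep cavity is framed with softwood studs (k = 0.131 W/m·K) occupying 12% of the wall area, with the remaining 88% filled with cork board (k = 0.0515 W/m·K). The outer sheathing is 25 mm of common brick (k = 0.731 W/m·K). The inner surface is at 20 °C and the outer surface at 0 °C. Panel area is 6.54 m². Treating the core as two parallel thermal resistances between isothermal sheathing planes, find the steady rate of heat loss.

Sheathing layers in series; stud and cavity paths in parallel between them.
R_inner = 0.016/(0.684×6.54) = 0.003577 K/W
R_stud  = 0.165/(0.131×0.12×6.54) = 1.605 K/W
R_cav   = 0.165/(0.0515×0.88×6.54) = 0.5567 K/W
1/R_core = 1/R_stud + 1/R_cav → R_core = 0.4133 K/W
R_outer = 0.025/(0.731×6.54) = 0.005229 K/W
R_total = 0.4221 K/W
Q = ΔT/R_total = 20/0.4221

Q ≈ 47.4 W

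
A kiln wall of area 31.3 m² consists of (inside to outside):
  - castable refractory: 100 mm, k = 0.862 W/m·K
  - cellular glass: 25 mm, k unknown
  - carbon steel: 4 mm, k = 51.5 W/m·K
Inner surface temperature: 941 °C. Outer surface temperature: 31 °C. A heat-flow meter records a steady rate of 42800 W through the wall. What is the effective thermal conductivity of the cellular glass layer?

k ≈ 0.0455 W/(m·K)

Series thermal resistances:
R_castable refractory = L/(kA) = 0.1/(0.862×31.3) = 0.003706 K/W
R_carbon steel = L/(kA) = 0.004/(51.5×31.3) = 2.481×10^-6 K/W
Sum of known resistances R_other = 0.003709 K/W
Total R = ΔT/Q = 910/42800 = 0.02126 K/W
R_cellular glass = R_total − R_other = 0.01755 K/W
k = L/(R·A) = 0.025/(0.01755×31.3)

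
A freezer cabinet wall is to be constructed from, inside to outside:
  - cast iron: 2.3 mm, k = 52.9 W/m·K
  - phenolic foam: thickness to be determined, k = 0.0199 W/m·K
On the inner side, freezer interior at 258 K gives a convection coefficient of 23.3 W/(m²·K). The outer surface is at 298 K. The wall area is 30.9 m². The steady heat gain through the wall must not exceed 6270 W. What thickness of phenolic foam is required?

Using the resistance-network approach (series):
R_inner film = 1/(h_i·A) = 1/(23.3×30.9) = 0.001389 K/W
R_cast iron = L/(kA) = 0.0023/(52.9×30.9) = 1.407×10^-6 K/W
Sum of the known resistances R_other = 0.00139 K/W
Required total resistance R_tot = ΔT/Q_allow = 40/6270 = 0.00638 K/W
R_phenolic foam = R_tot − R_other = 0.004989 K/W
L = R·k·A = 0.004989×0.0199×30.9

L ≈ 3.07 mm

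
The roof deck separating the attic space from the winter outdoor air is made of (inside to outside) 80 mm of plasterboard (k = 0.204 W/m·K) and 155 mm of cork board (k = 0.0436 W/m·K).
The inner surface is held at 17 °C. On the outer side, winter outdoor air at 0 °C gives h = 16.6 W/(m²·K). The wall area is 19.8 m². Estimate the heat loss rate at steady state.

Q ≈ 84 W

Model the wall as resistances in series:
R_plasterboard = L/(kA) = 0.08/(0.204×19.8) = 0.01981 K/W
R_cork board = L/(kA) = 0.155/(0.0436×19.8) = 0.1795 K/W
R_outer film = 1/(h_o·A) = 1/(16.6×19.8) = 0.003042 K/W
R_total = 0.2024 K/W
Q = ΔT / R_total = 17 / 0.2024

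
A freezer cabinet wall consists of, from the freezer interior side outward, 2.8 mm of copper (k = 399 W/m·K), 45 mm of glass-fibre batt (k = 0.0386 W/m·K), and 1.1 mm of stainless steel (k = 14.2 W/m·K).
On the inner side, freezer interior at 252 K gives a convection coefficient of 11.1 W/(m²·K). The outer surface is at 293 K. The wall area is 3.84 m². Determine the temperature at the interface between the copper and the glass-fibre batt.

T ≈ 255 K

Using the resistance-network approach (series):
R_inner film = 1/(h_i·A) = 1/(11.1×3.84) = 0.02346 K/W
R_copper = L/(kA) = 0.0028/(399×3.84) = 1.827×10^-6 K/W
R_glass-fibre batt = L/(kA) = 0.045/(0.0386×3.84) = 0.3036 K/W
R_stainless steel = L/(kA) = 0.0011/(14.2×3.84) = 2.017×10^-5 K/W
R_total = 0.3271 K/W;  Q = ΔT/R_total = 41/0.3271 = 125.4 W
T_interface = T_inner + Q·ΣR(inner→interface) = 252 + 125×0.02346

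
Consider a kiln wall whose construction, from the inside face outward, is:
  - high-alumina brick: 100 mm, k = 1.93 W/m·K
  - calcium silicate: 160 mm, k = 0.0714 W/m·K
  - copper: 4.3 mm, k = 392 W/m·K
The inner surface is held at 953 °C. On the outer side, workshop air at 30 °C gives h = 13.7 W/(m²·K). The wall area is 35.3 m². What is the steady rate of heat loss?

Q ≈ 13800 W

Treating each layer as a thermal resistance in series:
R_high-alumina brick = L/(kA) = 0.1/(1.93×35.3) = 0.001468 K/W
R_calcium silicate = L/(kA) = 0.16/(0.0714×35.3) = 0.06348 K/W
R_copper = L/(kA) = 0.0043/(392×35.3) = 3.107×10^-7 K/W
R_outer film = 1/(h_o·A) = 1/(13.7×35.3) = 0.002068 K/W
R_total = 0.06702 K/W
Q = ΔT / R_total = 923 / 0.06702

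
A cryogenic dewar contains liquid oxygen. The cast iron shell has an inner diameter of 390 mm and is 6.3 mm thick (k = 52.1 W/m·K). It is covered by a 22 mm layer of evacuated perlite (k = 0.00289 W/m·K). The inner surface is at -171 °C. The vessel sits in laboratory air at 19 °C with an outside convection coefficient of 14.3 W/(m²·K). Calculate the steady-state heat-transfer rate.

Radial (spherical) resistances in series:
R_cast iron shell = (1/0.195 − 1/0.2013)/(4π×52.1) = 2.451×10^-4 K/W
R_evacuated perlite = (1/0.2013 − 1/0.2233)/(4π×0.00289) = 13.48 K/W
R_outer film = 1/(h·4πr_o²) = 1/(14.3×4π×0.2233²) = 0.1116 K/W
R_total = 13.59 K/W
Q = ΔT/R_total = 190/13.59

Q ≈ 14 W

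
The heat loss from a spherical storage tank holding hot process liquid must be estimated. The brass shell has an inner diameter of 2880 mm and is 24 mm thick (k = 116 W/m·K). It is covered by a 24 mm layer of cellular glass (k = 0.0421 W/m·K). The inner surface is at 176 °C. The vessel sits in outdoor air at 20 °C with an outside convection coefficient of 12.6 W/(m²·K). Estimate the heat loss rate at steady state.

Radial (spherical) resistances in series:
R_brass shell = (1/1.44 − 1/1.464)/(4π×116) = 7.81×10^-6 K/W
R_cellular glass = (1/1.464 − 1/1.488)/(4π×0.0421) = 0.02082 K/W
R_outer film = 1/(h·4πr_o²) = 1/(12.6×4π×1.488²) = 0.002852 K/W
R_total = 0.02368 K/W
Q = ΔT/R_total = 156/0.02368

Q ≈ 6590 W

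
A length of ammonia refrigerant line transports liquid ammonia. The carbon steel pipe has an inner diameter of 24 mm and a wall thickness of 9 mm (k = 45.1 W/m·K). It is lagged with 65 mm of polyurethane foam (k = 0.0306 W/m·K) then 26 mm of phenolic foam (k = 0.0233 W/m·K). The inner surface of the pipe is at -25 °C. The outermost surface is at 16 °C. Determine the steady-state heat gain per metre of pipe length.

q′ ≈ 4.49 W/m

For a radial system each layer contributes R = ln(r_out/r_in)/(2πkL); films add R = 1/(hA).
R_carbon steel pipe wall = ln(21/12)/(2π×45.1×1) = 0.001975 K/W
R_polyurethane foam = ln(86/21)/(2π×0.0306×1) = 7.333 K/W
R_phenolic foam = ln(112/86)/(2π×0.0233×1) = 1.804 K/W
R_total = 9.139 K/W
Q = ΔT/R_total = 41/9.139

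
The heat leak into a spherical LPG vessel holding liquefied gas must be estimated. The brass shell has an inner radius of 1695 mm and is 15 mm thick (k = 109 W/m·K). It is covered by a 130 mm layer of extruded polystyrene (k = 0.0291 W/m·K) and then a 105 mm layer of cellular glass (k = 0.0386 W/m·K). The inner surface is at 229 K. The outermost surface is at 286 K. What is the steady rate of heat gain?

For a spherical shell R = (1/r₁ − 1/r₂)/(4πk); film R = 1/(h·4πr²). In series:
R_brass shell = (1/1.695 − 1/1.71)/(4π×109) = 3.778×10^-6 K/W
R_extruded polystyrene = (1/1.71 − 1/1.84)/(4π×0.0291) = 0.113 K/W
R_cellular glass = (1/1.84 − 1/1.945)/(4π×0.0386) = 0.06049 K/W
R_total = 0.1735 K/W
Q = ΔT/R_total = 57/0.1735

Q ≈ 329 W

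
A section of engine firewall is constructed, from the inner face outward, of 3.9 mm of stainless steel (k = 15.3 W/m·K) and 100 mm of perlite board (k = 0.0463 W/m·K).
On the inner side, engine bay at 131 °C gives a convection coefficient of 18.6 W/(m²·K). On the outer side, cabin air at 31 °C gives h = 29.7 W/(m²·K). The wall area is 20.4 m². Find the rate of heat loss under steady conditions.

Using the resistance-network approach (series):
R_inner film = 1/(h_i·A) = 1/(18.6×20.4) = 0.002635 K/W
R_stainless steel = L/(kA) = 0.0039/(15.3×20.4) = 1.25×10^-5 K/W
R_perlite board = L/(kA) = 0.1/(0.0463×20.4) = 0.1059 K/W
R_outer film = 1/(h_o·A) = 1/(29.7×20.4) = 0.00165 K/W
R_total = 0.1102 K/W
Q = ΔT / R_total = 100 / 0.1102

Q ≈ 908 W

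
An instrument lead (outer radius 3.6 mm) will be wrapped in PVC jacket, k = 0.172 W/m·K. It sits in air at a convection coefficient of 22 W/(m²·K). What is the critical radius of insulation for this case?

For a cylinder r_cr = k/h = 0.172/22
r_cr = 7.82 mm; since the bare radius (3.6 mm) is below r_cr, adding a thin layer of insulation will *increase* heat loss.

r_cr ≈ 7.82 mm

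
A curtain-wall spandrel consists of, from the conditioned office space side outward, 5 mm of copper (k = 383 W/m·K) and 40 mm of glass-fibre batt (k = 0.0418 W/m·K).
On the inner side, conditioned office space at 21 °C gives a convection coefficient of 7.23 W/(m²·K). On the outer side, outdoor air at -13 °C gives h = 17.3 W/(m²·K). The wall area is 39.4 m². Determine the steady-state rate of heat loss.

Q ≈ 1160 W

Using the resistance-network approach (series):
R_inner film = 1/(h_i·A) = 1/(7.23×39.4) = 0.00351 K/W
R_copper = L/(kA) = 0.005/(383×39.4) = 3.313×10^-7 K/W
R_glass-fibre batt = L/(kA) = 0.04/(0.0418×39.4) = 0.02429 K/W
R_outer film = 1/(h_o·A) = 1/(17.3×39.4) = 0.001467 K/W
R_total = 0.02927 K/W
Q = ΔT / R_total = 34 / 0.02927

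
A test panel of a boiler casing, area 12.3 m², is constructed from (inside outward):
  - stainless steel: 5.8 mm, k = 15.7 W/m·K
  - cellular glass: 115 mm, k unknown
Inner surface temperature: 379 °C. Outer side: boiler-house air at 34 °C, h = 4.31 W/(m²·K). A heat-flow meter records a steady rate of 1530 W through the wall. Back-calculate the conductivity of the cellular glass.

Thermal resistances in series:
R_stainless steel = L/(kA) = 0.0058/(15.7×12.3) = 3.003×10^-5 K/W
R_outer film = 1/(h_o·A) = 1/(4.31×12.3) = 0.01886 K/W
Sum of known resistances R_other = 0.01889 K/W
Total R = ΔT/Q = 345/1530 = 0.2255 K/W
R_cellular glass = R_total − R_other = 0.2066 K/W
k = L/(R·A) = 0.115/(0.2066×12.3)

k ≈ 0.0453 W/(m·K)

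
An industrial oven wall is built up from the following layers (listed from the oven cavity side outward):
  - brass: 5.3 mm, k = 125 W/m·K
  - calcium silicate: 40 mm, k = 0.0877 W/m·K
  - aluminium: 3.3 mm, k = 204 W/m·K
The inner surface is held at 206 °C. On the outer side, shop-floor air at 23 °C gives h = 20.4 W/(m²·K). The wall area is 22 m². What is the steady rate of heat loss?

Model the wall as resistances in series:
R_brass = L/(kA) = 0.0053/(125×22) = 1.927×10^-6 K/W
R_calcium silicate = L/(kA) = 0.04/(0.0877×22) = 0.02073 K/W
R_aluminium = L/(kA) = 0.0033/(204×22) = 7.353×10^-7 K/W
R_outer film = 1/(h_o·A) = 1/(20.4×22) = 0.002228 K/W
R_total = 0.02296 K/W
Q = ΔT / R_total = 183 / 0.02296

Q ≈ 7970 W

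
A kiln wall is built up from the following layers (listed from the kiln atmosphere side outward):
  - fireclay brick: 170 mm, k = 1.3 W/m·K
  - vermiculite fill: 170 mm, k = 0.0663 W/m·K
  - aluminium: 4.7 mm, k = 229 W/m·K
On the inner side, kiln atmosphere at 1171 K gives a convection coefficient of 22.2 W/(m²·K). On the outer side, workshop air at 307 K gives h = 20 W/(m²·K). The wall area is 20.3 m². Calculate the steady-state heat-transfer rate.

Model the wall as resistances in series:
R_inner film = 1/(h_i·A) = 1/(22.2×20.3) = 0.002219 K/W
R_fireclay brick = L/(kA) = 0.17/(1.3×20.3) = 0.006442 K/W
R_vermiculite fill = L/(kA) = 0.17/(0.0663×20.3) = 0.1263 K/W
R_aluminium = L/(kA) = 0.0047/(229×20.3) = 1.011×10^-6 K/W
R_outer film = 1/(h_o·A) = 1/(20×20.3) = 0.002463 K/W
R_total = 0.1374 K/W
Q = ΔT / R_total = 864 / 0.1374

Q ≈ 6290 W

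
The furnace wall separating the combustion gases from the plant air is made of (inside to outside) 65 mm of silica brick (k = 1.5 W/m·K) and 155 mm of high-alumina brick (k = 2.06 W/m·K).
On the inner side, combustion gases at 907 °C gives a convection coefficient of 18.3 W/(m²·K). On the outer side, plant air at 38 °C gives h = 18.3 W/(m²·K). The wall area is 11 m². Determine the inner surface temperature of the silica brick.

Treating each layer as a thermal resistance in series:
R_inner film = 1/(h_i·A) = 1/(18.3×11) = 0.004968 K/W
R_silica brick = L/(kA) = 0.065/(1.5×11) = 0.003939 K/W
R_high-alumina brick = L/(kA) = 0.155/(2.06×11) = 0.00684 K/W
R_outer film = 1/(h_o·A) = 1/(18.3×11) = 0.004968 K/W
R_total = 0.02072 K/W;  Q = ΔT/R_total = 869/0.02072 = 41950 W
T_interface = T_inner − Q·ΣR(inner→interface) = 907 − 42000×0.004968

T ≈ 699 °C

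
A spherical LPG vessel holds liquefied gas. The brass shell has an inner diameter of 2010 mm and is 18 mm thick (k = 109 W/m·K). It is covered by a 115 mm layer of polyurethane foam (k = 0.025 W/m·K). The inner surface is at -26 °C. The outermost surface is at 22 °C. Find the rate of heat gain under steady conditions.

Each spherical layer contributes R = (1/r_i − 1/r_o)/(4πk):
R_brass shell = (1/1.005 − 1/1.023)/(4π×109) = 1.278×10^-5 K/W
R_polyurethane foam = (1/1.023 − 1/1.138)/(4π×0.025) = 0.3144 K/W
R_total = 0.3144 K/W
Q = ΔT/R_total = 48/0.3144

Q ≈ 153 W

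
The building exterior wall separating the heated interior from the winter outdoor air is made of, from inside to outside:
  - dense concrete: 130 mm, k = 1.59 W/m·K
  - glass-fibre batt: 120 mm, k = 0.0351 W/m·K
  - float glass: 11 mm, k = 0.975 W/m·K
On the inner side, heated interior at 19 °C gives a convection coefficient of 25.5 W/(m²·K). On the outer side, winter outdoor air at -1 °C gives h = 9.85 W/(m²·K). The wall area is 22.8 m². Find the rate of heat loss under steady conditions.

Q ≈ 125 W

Series thermal resistances:
R_inner film = 1/(h_i·A) = 1/(25.5×22.8) = 0.00172 K/W
R_dense concrete = L/(kA) = 0.13/(1.59×22.8) = 0.003586 K/W
R_glass-fibre batt = L/(kA) = 0.12/(0.0351×22.8) = 0.1499 K/W
R_float glass = L/(kA) = 0.011/(0.975×22.8) = 4.948×10^-4 K/W
R_outer film = 1/(h_o·A) = 1/(9.85×22.8) = 0.004453 K/W
R_total = 0.1602 K/W
Q = ΔT / R_total = 20 / 0.1602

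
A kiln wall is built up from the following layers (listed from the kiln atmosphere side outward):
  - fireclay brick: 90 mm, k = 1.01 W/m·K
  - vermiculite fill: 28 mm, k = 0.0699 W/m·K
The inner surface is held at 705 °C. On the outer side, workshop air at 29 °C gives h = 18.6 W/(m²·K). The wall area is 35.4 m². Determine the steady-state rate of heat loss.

Series thermal resistances:
R_fireclay brick = L/(kA) = 0.09/(1.01×35.4) = 0.002517 K/W
R_vermiculite fill = L/(kA) = 0.028/(0.0699×35.4) = 0.01132 K/W
R_outer film = 1/(h_o·A) = 1/(18.6×35.4) = 0.001519 K/W
R_total = 0.01535 K/W
Q = ΔT / R_total = 676 / 0.01535

Q ≈ 44000 W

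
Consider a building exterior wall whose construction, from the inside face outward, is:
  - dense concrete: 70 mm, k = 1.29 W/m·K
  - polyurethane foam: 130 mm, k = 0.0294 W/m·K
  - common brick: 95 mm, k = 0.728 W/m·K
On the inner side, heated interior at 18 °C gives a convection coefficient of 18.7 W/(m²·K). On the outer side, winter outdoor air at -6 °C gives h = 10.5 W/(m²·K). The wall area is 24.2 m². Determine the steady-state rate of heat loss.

Q ≈ 122 W

Series thermal resistances:
R_inner film = 1/(h_i·A) = 1/(18.7×24.2) = 0.00221 K/W
R_dense concrete = L/(kA) = 0.07/(1.29×24.2) = 0.002242 K/W
R_polyurethane foam = L/(kA) = 0.13/(0.0294×24.2) = 0.1827 K/W
R_common brick = L/(kA) = 0.095/(0.728×24.2) = 0.005392 K/W
R_outer film = 1/(h_o·A) = 1/(10.5×24.2) = 0.003935 K/W
R_total = 0.1965 K/W
Q = ΔT / R_total = 24 / 0.1965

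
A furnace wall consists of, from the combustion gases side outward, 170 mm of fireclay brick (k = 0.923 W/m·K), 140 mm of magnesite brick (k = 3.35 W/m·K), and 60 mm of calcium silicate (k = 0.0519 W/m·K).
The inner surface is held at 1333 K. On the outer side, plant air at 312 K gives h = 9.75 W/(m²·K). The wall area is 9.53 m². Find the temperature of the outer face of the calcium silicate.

T ≈ 383 K

Treating each layer as a thermal resistance in series:
R_fireclay brick = L/(kA) = 0.17/(0.923×9.53) = 0.01933 K/W
R_magnesite brick = L/(kA) = 0.14/(3.35×9.53) = 0.004385 K/W
R_calcium silicate = L/(kA) = 0.06/(0.0519×9.53) = 0.1213 K/W
R_outer film = 1/(h_o·A) = 1/(9.75×9.53) = 0.01076 K/W
R_total = 0.1558 K/W;  Q = ΔT/R_total = 1021/0.1558 = 6554 W
T_interface = T_inner − Q·ΣR(inner→interface) = 1333 − 6550×0.145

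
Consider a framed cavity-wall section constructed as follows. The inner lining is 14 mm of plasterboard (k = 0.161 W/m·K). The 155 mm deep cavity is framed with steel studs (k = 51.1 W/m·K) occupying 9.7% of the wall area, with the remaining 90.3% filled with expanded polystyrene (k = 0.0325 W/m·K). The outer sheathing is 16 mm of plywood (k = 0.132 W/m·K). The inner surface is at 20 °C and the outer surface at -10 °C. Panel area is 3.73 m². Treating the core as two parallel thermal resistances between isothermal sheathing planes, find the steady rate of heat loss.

Q ≈ 468 W

Sheathing layers in series; stud and cavity paths in parallel between them.
R_inner = 0.014/(0.161×3.73) = 0.02331 K/W
R_stud  = 0.155/(51.1×0.097×3.73) = 0.008384 K/W
R_cav   = 0.155/(0.0325×0.903×3.73) = 1.416 K/W
1/R_core = 1/R_stud + 1/R_cav → R_core = 0.008334 K/W
R_outer = 0.016/(0.132×3.73) = 0.0325 K/W
R_total = 0.06414 K/W
Q = ΔT/R_total = 30/0.06414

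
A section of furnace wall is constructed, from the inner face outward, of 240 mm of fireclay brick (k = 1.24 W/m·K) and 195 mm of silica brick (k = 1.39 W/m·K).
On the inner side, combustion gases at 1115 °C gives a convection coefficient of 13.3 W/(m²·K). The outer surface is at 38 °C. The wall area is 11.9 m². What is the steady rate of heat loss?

Q ≈ 31300 W

Series thermal resistances:
R_inner film = 1/(h_i·A) = 1/(13.3×11.9) = 0.006318 K/W
R_fireclay brick = L/(kA) = 0.24/(1.24×11.9) = 0.01626 K/W
R_silica brick = L/(kA) = 0.195/(1.39×11.9) = 0.01179 K/W
R_total = 0.03437 K/W
Q = ΔT / R_total = 1077 / 0.03437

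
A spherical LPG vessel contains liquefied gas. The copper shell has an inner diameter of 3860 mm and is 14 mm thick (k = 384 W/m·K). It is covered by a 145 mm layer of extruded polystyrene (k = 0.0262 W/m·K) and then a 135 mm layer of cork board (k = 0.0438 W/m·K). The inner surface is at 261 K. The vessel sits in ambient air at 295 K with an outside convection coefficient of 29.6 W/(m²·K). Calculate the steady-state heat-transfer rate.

Spherical conduction: R = (1/r_in − 1/r_out)/(4πk) per layer; series-sum.
R_copper shell = (1/1.93 − 1/1.944)/(4π×384) = 7.733×10^-7 K/W
R_extruded polystyrene = (1/1.944 − 1/2.089)/(4π×0.0262) = 0.1084 K/W
R_cork board = (1/2.089 − 1/2.224)/(4π×0.0438) = 0.05279 K/W
R_outer film = 1/(h·4πr_o²) = 1/(29.6×4π×2.224²) = 5.435×10^-4 K/W
R_total = 0.1618 K/W
Q = ΔT/R_total = 34/0.1618

Q ≈ 210 W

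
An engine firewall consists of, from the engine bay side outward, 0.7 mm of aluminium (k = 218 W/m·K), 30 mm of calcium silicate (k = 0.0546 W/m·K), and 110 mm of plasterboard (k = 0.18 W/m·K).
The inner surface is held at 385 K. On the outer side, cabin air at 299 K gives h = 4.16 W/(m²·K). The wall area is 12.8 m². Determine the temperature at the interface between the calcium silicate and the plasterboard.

Treating each layer as a thermal resistance in series:
R_aluminium = L/(kA) = 0.0007/(218×12.8) = 2.509×10^-7 K/W
R_calcium silicate = L/(kA) = 0.03/(0.0546×12.8) = 0.04293 K/W
R_plasterboard = L/(kA) = 0.11/(0.18×12.8) = 0.04774 K/W
R_outer film = 1/(h_o·A) = 1/(4.16×12.8) = 0.01878 K/W
R_total = 0.1094 K/W;  Q = ΔT/R_total = 86/0.1094 = 785.8 W
T_interface = T_inner − Q·ΣR(inner→interface) = 385 − 786×0.04293

T ≈ 351 K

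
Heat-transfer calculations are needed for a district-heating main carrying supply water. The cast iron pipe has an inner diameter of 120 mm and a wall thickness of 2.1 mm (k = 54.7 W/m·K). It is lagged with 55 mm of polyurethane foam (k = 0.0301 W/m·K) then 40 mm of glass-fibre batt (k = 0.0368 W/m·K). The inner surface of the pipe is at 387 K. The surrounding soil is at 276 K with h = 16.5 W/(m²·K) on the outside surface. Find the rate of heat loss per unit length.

q′ ≈ 23.7 W/m

For a radial system each layer contributes R = ln(r_out/r_in)/(2πkL); films add R = 1/(hA).
R_cast iron pipe wall = ln(62.1/60)/(2π×54.7×1) = 1.001×10^-4 K/W
R_polyurethane foam = ln(117.1/62.1)/(2π×0.0301×1) = 3.354 K/W
R_glass-fibre batt = ln(157.1/117.1)/(2π×0.0368×1) = 1.271 K/W
R_outer film = 1/(h_o·2πr_oL) = 1/(16.5×2π×0.1571×1) = 0.0614 K/W
R_total = 4.686 K/W
Q = ΔT/R_total = 111/4.686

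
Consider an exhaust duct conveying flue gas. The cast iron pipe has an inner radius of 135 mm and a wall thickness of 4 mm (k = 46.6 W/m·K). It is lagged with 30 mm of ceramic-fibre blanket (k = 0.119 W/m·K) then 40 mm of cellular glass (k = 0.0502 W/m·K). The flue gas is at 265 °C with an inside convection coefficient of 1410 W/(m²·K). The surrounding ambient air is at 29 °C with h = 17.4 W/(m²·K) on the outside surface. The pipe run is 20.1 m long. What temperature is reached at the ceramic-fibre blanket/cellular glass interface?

T ≈ 202 °C

Cylindrical conduction, so R = ln(r₂/r₁)/(2πkL) per layer, in series:
R_inner film = 1/(h_i·2πr₁L) = 1/(1410×2π×0.135×20.1) = 4.16×10^-5 K/W
R_cast iron pipe wall = ln(139/135)/(2π×46.6×20.1) = 4.961×10^-6 K/W
R_ceramic-fibre blanket = ln(169/139)/(2π×0.119×20.1) = 0.013 K/W
R_cellular glass = ln(209/169)/(2π×0.0502×20.1) = 0.03351 K/W
R_outer film = 1/(h_o·2πr_oL) = 1/(17.4×2π×0.209×20.1) = 0.002177 K/W
R_total = 0.04874 K/W
Q = ΔT/R_total = 236/0.04874
Q = 4840 W
T_interface = T_inner − Q·ΣR(inner→interface) = 265 − 4840×0.01305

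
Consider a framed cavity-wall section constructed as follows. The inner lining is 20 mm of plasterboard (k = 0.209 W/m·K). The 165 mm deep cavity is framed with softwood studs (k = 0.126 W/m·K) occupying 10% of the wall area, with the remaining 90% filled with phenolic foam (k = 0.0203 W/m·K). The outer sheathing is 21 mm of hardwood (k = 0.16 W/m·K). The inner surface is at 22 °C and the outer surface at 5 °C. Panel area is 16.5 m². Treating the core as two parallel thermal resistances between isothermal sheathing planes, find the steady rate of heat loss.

Q ≈ 50.3 W

Sheathing layers in series; stud and cavity paths in parallel between them.
R_inner = 0.02/(0.209×16.5) = 0.0058 K/W
R_stud  = 0.165/(0.126×0.1×16.5) = 0.7937 K/W
R_cav   = 0.165/(0.0203×0.9×16.5) = 0.5473 K/W
1/R_core = 1/R_stud + 1/R_cav → R_core = 0.3239 K/W
R_outer = 0.021/(0.16×16.5) = 0.007955 K/W
R_total = 0.3377 K/W
Q = ΔT/R_total = 17/0.3377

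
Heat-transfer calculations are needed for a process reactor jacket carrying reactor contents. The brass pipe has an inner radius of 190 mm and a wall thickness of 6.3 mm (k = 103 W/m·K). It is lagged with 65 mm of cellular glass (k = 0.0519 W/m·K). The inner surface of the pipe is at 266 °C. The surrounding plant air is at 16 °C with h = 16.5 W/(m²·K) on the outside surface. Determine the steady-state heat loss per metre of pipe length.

Radial resistances (cylindrical: R_cond = ln(r_o/r_i)/(2πkL), R_conv = 1/(h·2πrL)):
R_brass pipe wall = ln(196.3/190)/(2π×103×1) = 5.04×10^-5 K/W
R_cellular glass = ln(261.3/196.3)/(2π×0.0519×1) = 0.8771 K/W
R_outer film = 1/(h_o·2πr_oL) = 1/(16.5×2π×0.2613×1) = 0.03691 K/W
R_total = 0.9141 K/W
Q = ΔT/R_total = 250/0.9141

q′ ≈ 273 W/m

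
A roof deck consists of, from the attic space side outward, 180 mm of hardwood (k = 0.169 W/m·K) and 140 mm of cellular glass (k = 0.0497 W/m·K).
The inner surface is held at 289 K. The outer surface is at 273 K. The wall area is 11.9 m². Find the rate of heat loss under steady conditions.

Q ≈ 49 W

Thermal resistances in series:
R_hardwood = L/(kA) = 0.18/(0.169×11.9) = 0.0895 K/W
R_cellular glass = L/(kA) = 0.14/(0.0497×11.9) = 0.2367 K/W
R_total = 0.3262 K/W
Q = ΔT / R_total = 16 / 0.3262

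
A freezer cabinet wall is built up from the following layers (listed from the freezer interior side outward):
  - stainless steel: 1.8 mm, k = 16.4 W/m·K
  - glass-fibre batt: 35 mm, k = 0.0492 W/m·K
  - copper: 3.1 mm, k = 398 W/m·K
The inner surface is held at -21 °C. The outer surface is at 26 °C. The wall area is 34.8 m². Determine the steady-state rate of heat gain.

Thermal resistances in series:
R_stainless steel = L/(kA) = 0.0018/(16.4×34.8) = 3.154×10^-6 K/W
R_glass-fibre batt = L/(kA) = 0.035/(0.0492×34.8) = 0.02044 K/W
R_copper = L/(kA) = 0.0031/(398×34.8) = 2.238×10^-7 K/W
R_total = 0.02045 K/W
Q = ΔT / R_total = 47 / 0.02045

Q ≈ 2300 W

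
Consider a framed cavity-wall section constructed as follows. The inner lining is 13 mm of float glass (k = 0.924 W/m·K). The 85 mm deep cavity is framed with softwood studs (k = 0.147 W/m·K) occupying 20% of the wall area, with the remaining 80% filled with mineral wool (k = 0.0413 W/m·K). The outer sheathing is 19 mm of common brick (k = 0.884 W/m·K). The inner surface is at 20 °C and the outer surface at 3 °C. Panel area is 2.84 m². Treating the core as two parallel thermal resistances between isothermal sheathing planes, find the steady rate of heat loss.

Q ≈ 34.6 W

Sheathing layers in series; stud and cavity paths in parallel between them.
R_inner = 0.013/(0.924×2.84) = 0.004954 K/W
R_stud  = 0.085/(0.147×0.2×2.84) = 1.018 K/W
R_cav   = 0.085/(0.0413×0.8×2.84) = 0.9059 K/W
1/R_core = 1/R_stud + 1/R_cav → R_core = 0.4793 K/W
R_outer = 0.019/(0.884×2.84) = 0.007568 K/W
R_total = 0.4919 K/W
Q = ΔT/R_total = 17/0.4919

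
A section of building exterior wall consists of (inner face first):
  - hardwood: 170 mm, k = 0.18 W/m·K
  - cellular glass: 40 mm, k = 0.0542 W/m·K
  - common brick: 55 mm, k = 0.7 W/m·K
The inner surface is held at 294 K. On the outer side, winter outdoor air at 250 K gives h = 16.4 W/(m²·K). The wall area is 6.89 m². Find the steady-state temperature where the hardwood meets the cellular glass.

Treating each layer as a thermal resistance in series:
R_hardwood = L/(kA) = 0.17/(0.18×6.89) = 0.1371 K/W
R_cellular glass = L/(kA) = 0.04/(0.0542×6.89) = 0.1071 K/W
R_common brick = L/(kA) = 0.055/(0.7×6.89) = 0.0114 K/W
R_outer film = 1/(h_o·A) = 1/(16.4×6.89) = 0.00885 K/W
R_total = 0.2644 K/W;  Q = ΔT/R_total = 44/0.2644 = 166.4 W
T_interface = T_inner − Q·ΣR(inner→interface) = 294 − 166×0.1371

T ≈ 271 K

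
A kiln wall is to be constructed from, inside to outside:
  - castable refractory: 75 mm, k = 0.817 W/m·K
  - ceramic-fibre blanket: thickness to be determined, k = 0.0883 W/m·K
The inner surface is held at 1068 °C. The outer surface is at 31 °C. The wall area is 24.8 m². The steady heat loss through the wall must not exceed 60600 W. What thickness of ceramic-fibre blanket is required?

L ≈ 29.4 mm

Model the wall as resistances in series:
R_castable refractory = L/(kA) = 0.075/(0.817×24.8) = 0.003702 K/W
Sum of the known resistances R_other = 0.003702 K/W
Required total resistance R_tot = ΔT/Q_allow = 1037/60600 = 0.01711 K/W
R_ceramic-fibre blanket = R_tot − R_other = 0.01341 K/W
L = R·k·A = 0.01341×0.0883×24.8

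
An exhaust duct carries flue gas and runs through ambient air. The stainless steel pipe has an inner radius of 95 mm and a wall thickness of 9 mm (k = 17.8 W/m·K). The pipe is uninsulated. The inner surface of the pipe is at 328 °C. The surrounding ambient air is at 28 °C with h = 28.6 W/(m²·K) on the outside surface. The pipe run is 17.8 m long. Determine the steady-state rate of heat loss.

Cylindrical conduction, so R = ln(r₂/r₁)/(2πkL) per layer, in series:
R_stainless steel pipe wall = ln(104/95)/(2π×17.8×17.8) = 4.547×10^-5 K/W
R_outer film = 1/(h_o·2πr_oL) = 1/(28.6×2π×0.104×17.8) = 0.003006 K/W
R_total = 0.003052 K/W
Q = ΔT/R_total = 300/0.003052

Q ≈ 98300 W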